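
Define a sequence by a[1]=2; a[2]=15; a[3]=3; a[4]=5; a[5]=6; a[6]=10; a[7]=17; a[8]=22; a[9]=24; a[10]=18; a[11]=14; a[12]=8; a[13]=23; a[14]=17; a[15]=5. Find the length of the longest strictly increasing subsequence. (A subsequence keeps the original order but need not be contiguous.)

Let dp[i] be the length of the longest such subsequence ending at index i:
i:      1  2  3  4  5  6  7  8  9 10 11 12 13 14 15
a[i]:   2 15  3  5  6 10 17 22 24 18 14  8 23 17  5
dp:     1  2  2  3  4  5  6  7  8  7  6  5  8  7  3
Maximum dp value is 8.

8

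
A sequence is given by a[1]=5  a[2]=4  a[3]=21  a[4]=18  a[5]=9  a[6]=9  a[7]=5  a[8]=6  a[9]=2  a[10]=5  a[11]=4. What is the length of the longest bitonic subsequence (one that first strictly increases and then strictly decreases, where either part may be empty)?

inc[i] = longest strictly increasing subsequence ending at i; dec[i] = longest strictly decreasing subsequence starting at i:
i:      1  2  3  4  5  6  7  8  9 10 11
a[i]:   5  4 21 18  9  9  5  6  2  5  4
inc:    1  1  2  2  2  2  2  3  1  2  2
dec:    3  2  6  5  4  4  2  3  1  2  1
Best peak at i=3 (value 21): inc=2, dec=6, length 2+6−1 = 7.

7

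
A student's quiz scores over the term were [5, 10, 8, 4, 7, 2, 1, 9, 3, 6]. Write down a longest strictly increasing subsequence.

Patience tails give the LIS length; then backtrack through the dp parents:
5 → extends → [5]
10 → extends → [5, 10]
8 → replaces 10 → [5, 8]
4 → replaces 5 → [4, 8]
7 → replaces 8 → [4, 7]
2 → replaces 4 → [2, 7]
1 → replaces 2 → [1, 7]
9 → extends → [1, 7, 9]
3 → replaces 7 → [1, 3, 9]
6 → replaces 9 → [1, 3, 6]
Length 3; one witness is 5, 8, 9.

5, 8, 9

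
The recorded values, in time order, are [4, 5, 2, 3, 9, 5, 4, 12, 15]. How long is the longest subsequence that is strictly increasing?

Track the smallest tail for each achievable length (strict):
4 → extends → [4]
5 → extends → [4, 5]
2 → replaces 4 → [2, 5]
3 → replaces 5 → [2, 3]
9 → extends → [2, 3, 9]
5 → replaces 9 → [2, 3, 5]
4 → replaces 5 → [2, 3, 4]
12 → extends → [2, 3, 4, 12]
15 → extends → [2, 3, 4, 12, 15]
Five tails, so the longest strictly increasing subsequence has length 5 (e.g. 4, 5, 9, 12, 15).

5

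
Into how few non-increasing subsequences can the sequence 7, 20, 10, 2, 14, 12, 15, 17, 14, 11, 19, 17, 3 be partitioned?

6

The minimum number of non-increasing subsequences covering a sequence equals the length of its longest strictly increasing subsequence.
LIS length is 6 (e.g. 7, 10, 14, 15, 17, 19), so 6 piles are needed.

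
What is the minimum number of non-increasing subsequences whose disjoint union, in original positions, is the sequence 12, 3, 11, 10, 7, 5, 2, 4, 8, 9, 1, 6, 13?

5

Place each on the leftmost legal pile:
12 → new pile 1 (tops now [12])
3 → pile 1 (tops now [3])
11 → new pile 2 (tops now [3, 11])
10 → pile 2 (tops now [3, 10])
7 → pile 2 (tops now [3, 7])
5 → pile 2 (tops now [3, 5])
2 → pile 1 (tops now [2, 5])
4 → pile 2 (tops now [2, 4])
8 → new pile 3 (tops now [2, 4, 8])
9 → new pile 4 (tops now [2, 4, 8, 9])
1 → pile 1 (tops now [1, 4, 8, 9])
6 → pile 3 (tops now [1, 4, 6, 9])
13 → new pile 5 (tops now [1, 4, 6, 9, 13])
Five piles.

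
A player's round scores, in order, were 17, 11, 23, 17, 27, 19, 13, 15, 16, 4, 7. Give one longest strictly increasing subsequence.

11, 13, 15, 16

Patience tails give the LIS length; then backtrack through the dp parents:
17 → extends → [17]
11 → replaces 17 → [11]
23 → extends → [11, 23]
17 → replaces 23 → [11, 17]
27 → extends → [11, 17, 27]
19 → replaces 27 → [11, 17, 19]
13 → replaces 17 → [11, 13, 19]
15 → replaces 19 → [11, 13, 15]
16 → extends → [11, 13, 15, 16]
4 → replaces 11 → [4, 13, 15, 16]
7 → replaces 13 → [4, 7, 15, 16]
Length 4; one witness is 11, 13, 15, 16.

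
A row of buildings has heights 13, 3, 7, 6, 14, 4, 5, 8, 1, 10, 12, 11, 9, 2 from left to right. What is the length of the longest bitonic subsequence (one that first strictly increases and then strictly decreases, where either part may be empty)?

inc[i] = longest strictly increasing subsequence ending at i; dec[i] = longest strictly decreasing subsequence starting at i:
i:      1  2  3  4  5  6  7  8  9 10 11 12 13 14
a[i]:  13  3  7  6 14  4  5  8  1 10 12 11  9  2
inc:    1  1  2  2  3  2  3  4  1  5  6  6  5  2
dec:    5  2  4  3  5  2  2  2  1  3  4  3  2  1
Best peak at i=11 (value 12): inc=6, dec=4, length 6+4−1 = 9.

9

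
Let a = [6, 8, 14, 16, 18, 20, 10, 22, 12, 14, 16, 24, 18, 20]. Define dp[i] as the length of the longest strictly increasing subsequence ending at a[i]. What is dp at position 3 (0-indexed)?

dp[i] = 1 + max{dp[j] : j<i, a[j]<a[i]} (or 1 if no such j):
i:      0  1  2  3  4  5  6  7  8  9 10 11 12 13
a[i]:   6  8 14 16 18 20 10 22 12 14 16 24 18 20
dp:     1  2  3  4  5  6  3  7  4  5  6  8  7  8
At index 3 the value is 4.

4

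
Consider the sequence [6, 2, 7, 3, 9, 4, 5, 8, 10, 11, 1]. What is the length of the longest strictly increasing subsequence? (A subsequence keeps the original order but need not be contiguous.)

Track the smallest tail for each achievable length (strict):
6 → extends → [6]
2 → replaces 6 → [2]
7 → extends → [2, 7]
3 → replaces 7 → [2, 3]
9 → extends → [2, 3, 9]
4 → replaces 9 → [2, 3, 4]
5 → extends → [2, 3, 4, 5]
8 → extends → [2, 3, 4, 5, 8]
10 → extends → [2, 3, 4, 5, 8, 10]
11 → extends → [2, 3, 4, 5, 8, 10, 11]
1 → replaces 2 → [1, 3, 4, 5, 8, 10, 11]
Seven tails, so the longest strictly increasing subsequence has length 7 (e.g. 2, 3, 4, 5, 8, 10, 11).

7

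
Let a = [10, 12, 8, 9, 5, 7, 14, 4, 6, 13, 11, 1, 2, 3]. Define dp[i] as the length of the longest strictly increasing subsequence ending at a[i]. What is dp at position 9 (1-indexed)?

dp[i] = 1 + max{dp[j] : j<i, a[j]<a[i]} (or 1 if no such j):
i:      1  2  3  4  5  6  7  8  9 10 11 12 13 14
a[i]:  10 12  8  9  5  7 14  4  6 13 11  1  2  3
dp:     1  2  1  2  1  2  3  1  2  3  3  1  2  3
At index 9 the value is 2.

2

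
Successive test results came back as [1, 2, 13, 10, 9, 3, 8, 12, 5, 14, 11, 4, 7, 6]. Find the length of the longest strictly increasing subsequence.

Let dp[i] be the length of the longest such subsequence ending at index i:
i:      1  2  3  4  5  6  7  8  9 10 11 12 13 14
a[i]:   1  2 13 10  9  3  8 12  5 14 11  4  7  6
dp:     1  2  3  3  3  3  4  5  4  6  5  4  5  5
Maximum dp value is 6.

6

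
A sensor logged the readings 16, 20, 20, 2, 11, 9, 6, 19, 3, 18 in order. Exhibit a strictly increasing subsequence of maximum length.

2, 11, 19

Patience tails give the LIS length; then backtrack through the dp parents:
16 → extends → [16]
20 → extends → [16, 20]
20 → already a tail → [16, 20]
2 → replaces 16 → [2, 20]
11 → replaces 20 → [2, 11]
9 → replaces 11 → [2, 9]
6 → replaces 9 → [2, 6]
19 → extends → [2, 6, 19]
3 → replaces 6 → [2, 3, 19]
18 → replaces 19 → [2, 3, 18]
Length 3; one witness is 2, 11, 19.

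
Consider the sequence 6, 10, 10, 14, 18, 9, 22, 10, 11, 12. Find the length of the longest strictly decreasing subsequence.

Let dp[i] be the longest strictly decreasing subsequence ending at i:
i:      1  2  3  4  5  6  7  8  9 10
a[i]:   6 10 10 14 18  9 22 10 11 12
dp:     1  1  1  1  1  2  1  2  2  2
Maximum is 2.

2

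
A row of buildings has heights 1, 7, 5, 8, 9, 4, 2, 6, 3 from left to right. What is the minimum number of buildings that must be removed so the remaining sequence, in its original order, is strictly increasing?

Fewest deletions = n − (longest strictly increasing subsequence).
i:     1 2 3 4 5 6 7 8 9
a[i]:  1 7 5 8 9 4 2 6 3
dp:    1 2 2 3 4 2 2 3 3
max dp = 4, so deletions = 9 − 4 = 5.

5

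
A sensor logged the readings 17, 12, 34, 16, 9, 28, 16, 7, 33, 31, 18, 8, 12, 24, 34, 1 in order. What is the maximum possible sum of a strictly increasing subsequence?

Let S[i] be the best sum of a strictly increasing subsequence ending at i:
i:       1   2   3   4   5   6   7   8   9  10  11  12  13  14  15  16
a[i]:   17  12  34  16   9  28  16   7  33  31  18   8  12  24  34   1
S:      17  12  51  28   9  56  28   7  89  87  46  15  27  70 123   1
Maximum is 123 (e.g. 12 + 16 + 28 + 33 + 34).

123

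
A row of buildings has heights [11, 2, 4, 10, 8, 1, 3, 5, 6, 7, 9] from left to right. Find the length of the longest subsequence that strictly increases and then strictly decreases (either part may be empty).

inc[i] = longest strictly increasing subsequence ending at i; dec[i] = longest strictly decreasing subsequence starting at i:
i:      1  2  3  4  5  6  7  8  9 10 11
a[i]:  11  2  4 10  8  1  3  5  6  7  9
inc:    1  1  2  3  3  1  2  3  4  5  6
dec:    4  2  2  3  2  1  1  1  1  1  1
Best peak at i=11 (value 9): inc=6, dec=1, length 6+1−1 = 6.

6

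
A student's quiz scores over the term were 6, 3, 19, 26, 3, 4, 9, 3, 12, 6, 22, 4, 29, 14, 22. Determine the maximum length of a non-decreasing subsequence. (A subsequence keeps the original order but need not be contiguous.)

Track the smallest tail for each achievable length (allowing ties):
6 → extends → [6]
3 → replaces 6 → [3]
19 → extends → [3, 19]
26 → extends → [3, 19, 26]
3 → replaces 19 → [3, 3, 26]
4 → replaces 26 → [3, 3, 4]
9 → extends → [3, 3, 4, 9]
3 → replaces 4 → [3, 3, 3, 9]
12 → extends → [3, 3, 3, 9, 12]
6 → replaces 9 → [3, 3, 3, 6, 12]
22 → extends → [3, 3, 3, 6, 12, 22]
4 → replaces 6 → [3, 3, 3, 4, 12, 22]
29 → extends → [3, 3, 3, 4, 12, 22, 29]
14 → replaces 22 → [3, 3, 3, 4, 12, 14, 29]
22 → replaces 29 → [3, 3, 3, 4, 12, 14, 22]
Seven tails, so the longest non-decreasing subsequence has length 7 (e.g. 3, 3, 4, 9, 12, 22, 29).

7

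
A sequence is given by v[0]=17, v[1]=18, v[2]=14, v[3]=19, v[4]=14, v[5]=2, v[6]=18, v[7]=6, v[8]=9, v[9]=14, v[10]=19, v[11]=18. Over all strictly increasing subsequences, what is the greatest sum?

Let S[i] be the best sum of a strictly increasing subsequence ending at i:
i:      0  1  2  3  4  5  6  7  8  9 10 11
v[i]:  17 18 14 19 14  2 18  6  9 14 19 18
S:     17 35 14 54 14  2 35  8 17 31 54 49
Maximum is 54 (e.g. 17 + 18 + 19).

54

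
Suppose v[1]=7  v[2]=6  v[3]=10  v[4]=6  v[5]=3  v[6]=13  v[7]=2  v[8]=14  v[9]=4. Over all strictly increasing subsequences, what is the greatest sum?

44

Let S[i] be the best sum of a strictly increasing subsequence ending at i:
i:      1  2  3  4  5  6  7  8  9
v[i]:   7  6 10  6  3 13  2 14  4
S:      7  6 17  6  3 30  2 44  7
Maximum is 44 (e.g. 7 + 10 + 13 + 14).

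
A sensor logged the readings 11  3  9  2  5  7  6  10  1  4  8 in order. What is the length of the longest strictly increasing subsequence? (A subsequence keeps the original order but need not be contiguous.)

Track the smallest tail for each achievable length (strict):
11 → extends → [11]
3 → replaces 11 → [3]
9 → extends → [3, 9]
2 → replaces 3 → [2, 9]
5 → replaces 9 → [2, 5]
7 → extends → [2, 5, 7]
6 → replaces 7 → [2, 5, 6]
10 → extends → [2, 5, 6, 10]
1 → replaces 2 → [1, 5, 6, 10]
4 → replaces 5 → [1, 4, 6, 10]
8 → replaces 10 → [1, 4, 6, 8]
Four tails, so the longest strictly increasing subsequence has length 4 (e.g. 3, 5, 7, 10).

4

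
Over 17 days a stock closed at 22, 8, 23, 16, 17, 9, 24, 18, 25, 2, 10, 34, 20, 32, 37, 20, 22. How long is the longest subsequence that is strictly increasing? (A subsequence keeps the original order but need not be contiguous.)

Let dp[i] be the length of the longest such subsequence ending at index i:
i:      1  2  3  4  5  6  7  8  9 10 11 12 13 14 15 16 17
a[i]:  22  8 23 16 17  9 24 18 25  2 10 34 20 32 37 20 22
dp:     1  1  2  2  3  2  4  4  5  1  3  6  5  6  7  5  6
Maximum dp value is 7.

7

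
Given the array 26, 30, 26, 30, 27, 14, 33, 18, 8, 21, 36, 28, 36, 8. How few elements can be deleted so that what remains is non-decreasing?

Fewest deletions = n − (longest non-decreasing subsequence).
i:      1  2  3  4  5  6  7  8  9 10 11 12 13 14
a[i]:  26 30 26 30 27 14 33 18  8 21 36 28 36  8
dp:     1  2  2  3  3  1  4  2  1  3  5  4  6  2
max dp = 6, so deletions = 14 − 6 = 8.

8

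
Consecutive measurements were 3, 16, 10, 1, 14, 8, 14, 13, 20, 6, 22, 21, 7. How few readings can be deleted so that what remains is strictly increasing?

8

Fewest deletions = n − (longest strictly increasing subsequence).
i:      1  2  3  4  5  6  7  8  9 10 11 12 13
a[i]:   3 16 10  1 14  8 14 13 20  6 22 21  7
dp:     1  2  2  1  3  2  3  3  4  2  5  5  3
max dp = 5, so deletions = 13 − 5 = 8.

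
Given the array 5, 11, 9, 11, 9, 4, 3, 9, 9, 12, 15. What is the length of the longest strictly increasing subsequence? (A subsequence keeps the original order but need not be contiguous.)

5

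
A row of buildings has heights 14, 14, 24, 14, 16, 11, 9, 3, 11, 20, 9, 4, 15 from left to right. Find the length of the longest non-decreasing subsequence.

5

Let dp[i] be the length of the longest such subsequence ending at index i:
i:      1  2  3  4  5  6  7  8  9 10 11 12 13
a[i]:  14 14 24 14 16 11  9  3 11 20  9  4 15
dp:     1  2  3  3  4  1  1  1  2  5  2  2  4
Maximum dp value is 5.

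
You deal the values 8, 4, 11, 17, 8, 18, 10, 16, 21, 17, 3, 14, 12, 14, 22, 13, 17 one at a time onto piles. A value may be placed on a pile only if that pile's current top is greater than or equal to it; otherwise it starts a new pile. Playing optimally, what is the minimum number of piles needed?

6

Place each on the leftmost legal pile:
8 → new pile 1 (tops now [8])
4 → pile 1 (tops now [4])
11 → new pile 2 (tops now [4, 11])
17 → new pile 3 (tops now [4, 11, 17])
8 → pile 2 (tops now [4, 8, 17])
18 → new pile 4 (tops now [4, 8, 17, 18])
10 → pile 3 (tops now [4, 8, 10, 18])
16 → pile 4 (tops now [4, 8, 10, 16])
21 → new pile 5 (tops now [4, 8, 10, 16, 21])
17 → pile 5 (tops now [4, 8, 10, 16, 17])
3 → pile 1 (tops now [3, 8, 10, 16, 17])
14 → pile 4 (tops now [3, 8, 10, 14, 17])
12 → pile 4 (tops now [3, 8, 10, 12, 17])
14 → pile 5 (tops now [3, 8, 10, 12, 14])
22 → new pile 6 (tops now [3, 8, 10, 12, 14, 22])
13 → pile 5 (tops now [3, 8, 10, 12, 13, 22])
17 → pile 6 (tops now [3, 8, 10, 12, 13, 17])
Six piles.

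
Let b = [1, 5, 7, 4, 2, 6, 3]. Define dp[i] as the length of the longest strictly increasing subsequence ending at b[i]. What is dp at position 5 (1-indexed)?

2

dp[i] = 1 + max{dp[j] : j<i, b[j]<b[i]} (or 1 if no such j):
i:     1 2 3 4 5 6 7
b[i]:  1 5 7 4 2 6 3
dp:    1 2 3 2 2 3 3
At index 5 the value is 2.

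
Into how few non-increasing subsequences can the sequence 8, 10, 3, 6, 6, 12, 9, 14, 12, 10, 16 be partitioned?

5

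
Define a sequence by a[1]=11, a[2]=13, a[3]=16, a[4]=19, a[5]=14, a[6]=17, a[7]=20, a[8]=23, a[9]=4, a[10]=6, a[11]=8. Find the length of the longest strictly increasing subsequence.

6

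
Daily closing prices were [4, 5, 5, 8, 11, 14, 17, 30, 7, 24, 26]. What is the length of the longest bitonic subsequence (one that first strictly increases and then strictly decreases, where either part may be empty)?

8

inc[i] = longest strictly increasing subsequence ending at i; dec[i] = longest strictly decreasing subsequence starting at i:
i:      1  2  3  4  5  6  7  8  9 10 11
a[i]:   4  5  5  8 11 14 17 30  7 24 26
inc:    1  2  2  3  4  5  6  7  3  7  8
dec:    1  1  1  2  2  2  2  2  1  1  1
Best peak at i=8 (value 30): inc=7, dec=2, length 7+2−1 = 8.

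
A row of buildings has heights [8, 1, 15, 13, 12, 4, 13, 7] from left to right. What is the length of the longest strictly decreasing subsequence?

4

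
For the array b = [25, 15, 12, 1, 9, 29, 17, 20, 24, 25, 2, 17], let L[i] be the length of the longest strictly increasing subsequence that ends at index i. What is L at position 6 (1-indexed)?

3

dp[i] = 1 + max{dp[j] : j<i, b[j]<b[i]} (or 1 if no such j):
i:      1  2  3  4  5  6  7  8  9 10 11 12
b[i]:  25 15 12  1  9 29 17 20 24 25  2 17
dp:     1  1  1  1  2  3  3  4  5  6  2  3
At index 6 the value is 3.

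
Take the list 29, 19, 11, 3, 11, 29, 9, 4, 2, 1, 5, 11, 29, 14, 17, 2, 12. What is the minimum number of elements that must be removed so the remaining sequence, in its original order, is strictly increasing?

Fewest deletions = n − (longest strictly increasing subsequence).
i:      1  2  3  4  5  6  7  8  9 10 11 12 13 14 15 16 17
a[i]:  29 19 11  3 11 29  9  4  2  1  5 11 29 14 17  2 12
dp:     1  1  1  1  2  3  2  2  1  1  3  4  5  5  6  2  5
max dp = 6, so deletions = 17 − 6 = 11.

11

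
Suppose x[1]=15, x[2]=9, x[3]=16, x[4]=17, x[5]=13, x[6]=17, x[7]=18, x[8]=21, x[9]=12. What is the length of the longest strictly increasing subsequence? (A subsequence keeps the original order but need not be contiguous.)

5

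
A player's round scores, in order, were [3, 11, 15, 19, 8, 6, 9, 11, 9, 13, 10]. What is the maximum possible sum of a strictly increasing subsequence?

Let S[i] be the best sum of a strictly increasing subsequence ending at i:
i:      1  2  3  4  5  6  7  8  9 10 11
a[i]:   3 11 15 19  8  6  9 11  9 13 10
S:      3 14 29 48 11  9 20 31 20 44 30
Maximum is 48 (e.g. 3 + 11 + 15 + 19).

48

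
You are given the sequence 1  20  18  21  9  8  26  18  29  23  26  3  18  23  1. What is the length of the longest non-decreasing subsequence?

5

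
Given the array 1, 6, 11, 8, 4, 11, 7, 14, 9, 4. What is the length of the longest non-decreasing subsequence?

Let dp[i] be the length of the longest such subsequence ending at index i:
i:      1  2  3  4  5  6  7  8  9 10
a[i]:   1  6 11  8  4 11  7 14  9  4
dp:     1  2  3  3  2  4  3  5  4  3
Maximum dp value is 5.

5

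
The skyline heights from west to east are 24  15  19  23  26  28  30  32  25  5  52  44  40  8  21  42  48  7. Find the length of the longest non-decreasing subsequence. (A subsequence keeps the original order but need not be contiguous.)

10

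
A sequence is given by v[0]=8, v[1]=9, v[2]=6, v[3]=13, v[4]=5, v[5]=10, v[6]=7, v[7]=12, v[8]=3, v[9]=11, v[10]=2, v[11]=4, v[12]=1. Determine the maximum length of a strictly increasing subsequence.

Track the smallest tail for each achievable length (strict):
8 → extends → [8]
9 → extends → [8, 9]
6 → replaces 8 → [6, 9]
13 → extends → [6, 9, 13]
5 → replaces 6 → [5, 9, 13]
10 → replaces 13 → [5, 9, 10]
7 → replaces 9 → [5, 7, 10]
12 → extends → [5, 7, 10, 12]
3 → replaces 5 → [3, 7, 10, 12]
11 → replaces 12 → [3, 7, 10, 11]
2 → replaces 3 → [2, 7, 10, 11]
4 → replaces 7 → [2, 4, 10, 11]
1 → replaces 2 → [1, 4, 10, 11]
Four tails, so the longest strictly increasing subsequence has length 4 (e.g. 8, 9, 10, 12).

4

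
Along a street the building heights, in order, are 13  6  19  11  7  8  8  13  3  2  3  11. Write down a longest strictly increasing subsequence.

Patience tails give the LIS length; then backtrack through the dp parents:
13 → extends → [13]
6 → replaces 13 → [6]
19 → extends → [6, 19]
11 → replaces 19 → [6, 11]
7 → replaces 11 → [6, 7]
8 → extends → [6, 7, 8]
8 → already a tail → [6, 7, 8]
13 → extends → [6, 7, 8, 13]
3 → replaces 6 → [3, 7, 8, 13]
2 → replaces 3 → [2, 7, 8, 13]
3 → replaces 7 → [2, 3, 8, 13]
11 → replaces 13 → [2, 3, 8, 11]
Length 4; one witness is 6, 7, 8, 13.

6, 7, 8, 13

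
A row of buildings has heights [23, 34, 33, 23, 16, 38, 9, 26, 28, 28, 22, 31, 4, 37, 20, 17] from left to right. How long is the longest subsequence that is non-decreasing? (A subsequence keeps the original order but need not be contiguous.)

Track the smallest tail for each achievable length (allowing ties):
23 → extends → [23]
34 → extends → [23, 34]
33 → replaces 34 → [23, 33]
23 → replaces 33 → [23, 23]
16 → replaces 23 → [16, 23]
38 → extends → [16, 23, 38]
9 → replaces 16 → [9, 23, 38]
26 → replaces 38 → [9, 23, 26]
28 → extends → [9, 23, 26, 28]
28 → extends → [9, 23, 26, 28, 28]
22 → replaces 23 → [9, 22, 26, 28, 28]
31 → extends → [9, 22, 26, 28, 28, 31]
4 → replaces 9 → [4, 22, 26, 28, 28, 31]
37 → extends → [4, 22, 26, 28, 28, 31, 37]
20 → replaces 22 → [4, 20, 26, 28, 28, 31, 37]
17 → replaces 20 → [4, 17, 26, 28, 28, 31, 37]
Seven tails, so the longest non-decreasing subsequence has length 7 (e.g. 23, 23, 26, 28, 28, 31, 37).

7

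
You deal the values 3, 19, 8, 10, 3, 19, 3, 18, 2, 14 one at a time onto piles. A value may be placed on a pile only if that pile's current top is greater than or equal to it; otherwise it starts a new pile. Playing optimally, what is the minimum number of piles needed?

Place each on the leftmost legal pile:
3 → new pile 1 (tops now [3])
19 → new pile 2 (tops now [3, 19])
8 → pile 2 (tops now [3, 8])
10 → new pile 3 (tops now [3, 8, 10])
3 → pile 1 (tops now [3, 8, 10])
19 → new pile 4 (tops now [3, 8, 10, 19])
3 → pile 1 (tops now [3, 8, 10, 19])
18 → pile 4 (tops now [3, 8, 10, 18])
2 → pile 1 (tops now [2, 8, 10, 18])
14 → pile 4 (tops now [2, 8, 10, 14])
Four piles.

4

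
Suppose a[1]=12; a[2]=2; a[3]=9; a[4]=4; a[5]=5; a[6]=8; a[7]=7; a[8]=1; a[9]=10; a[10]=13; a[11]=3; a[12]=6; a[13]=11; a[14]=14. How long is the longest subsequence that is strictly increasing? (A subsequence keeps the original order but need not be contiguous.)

Track the smallest tail for each achievable length (strict):
12 → extends → [12]
2 → replaces 12 → [2]
9 → extends → [2, 9]
4 → replaces 9 → [2, 4]
5 → extends → [2, 4, 5]
8 → extends → [2, 4, 5, 8]
7 → replaces 8 → [2, 4, 5, 7]
1 → replaces 2 → [1, 4, 5, 7]
10 → extends → [1, 4, 5, 7, 10]
13 → extends → [1, 4, 5, 7, 10, 13]
3 → replaces 4 → [1, 3, 5, 7, 10, 13]
6 → replaces 7 → [1, 3, 5, 6, 10, 13]
11 → replaces 13 → [1, 3, 5, 6, 10, 11]
14 → extends → [1, 3, 5, 6, 10, 11, 14]
Seven tails, so the longest strictly increasing subsequence has length 7 (e.g. 2, 4, 5, 8, 10, 13, 14).

7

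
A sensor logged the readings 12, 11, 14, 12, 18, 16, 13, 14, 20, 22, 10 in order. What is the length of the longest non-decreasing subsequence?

6

Let dp[i] be the length of the longest such subsequence ending at index i:
i:      1  2  3  4  5  6  7  8  9 10 11
a[i]:  12 11 14 12 18 16 13 14 20 22 10
dp:     1  1  2  2  3  3  3  4  5  6  1
Maximum dp value is 6.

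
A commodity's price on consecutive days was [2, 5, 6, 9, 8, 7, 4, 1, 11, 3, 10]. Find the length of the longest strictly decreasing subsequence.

Let dp[i] be the longest strictly decreasing subsequence ending at i:
i:      1  2  3  4  5  6  7  8  9 10 11
a[i]:   2  5  6  9  8  7  4  1 11  3 10
dp:     1  1  1  1  2  3  4  5  1  5  2
Maximum is 5.

5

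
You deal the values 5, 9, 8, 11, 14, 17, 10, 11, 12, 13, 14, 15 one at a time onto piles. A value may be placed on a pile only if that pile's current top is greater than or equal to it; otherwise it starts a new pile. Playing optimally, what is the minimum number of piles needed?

8

Place each on the leftmost legal pile:
5 → new pile 1 (tops now [5])
9 → new pile 2 (tops now [5, 9])
8 → pile 2 (tops now [5, 8])
11 → new pile 3 (tops now [5, 8, 11])
14 → new pile 4 (tops now [5, 8, 11, 14])
17 → new pile 5 (tops now [5, 8, 11, 14, 17])
10 → pile 3 (tops now [5, 8, 10, 14, 17])
11 → pile 4 (tops now [5, 8, 10, 11, 17])
12 → pile 5 (tops now [5, 8, 10, 11, 12])
13 → new pile 6 (tops now [5, 8, 10, 11, 12, 13])
14 → new pile 7 (tops now [5, 8, 10, 11, 12, 13, 14])
15 → new pile 8 (tops now [5, 8, 10, 11, 12, 13, 14, 15])
Eight piles.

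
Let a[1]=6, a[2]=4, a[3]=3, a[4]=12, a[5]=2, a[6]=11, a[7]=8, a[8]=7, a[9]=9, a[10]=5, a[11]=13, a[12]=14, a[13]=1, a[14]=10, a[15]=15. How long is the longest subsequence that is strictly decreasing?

6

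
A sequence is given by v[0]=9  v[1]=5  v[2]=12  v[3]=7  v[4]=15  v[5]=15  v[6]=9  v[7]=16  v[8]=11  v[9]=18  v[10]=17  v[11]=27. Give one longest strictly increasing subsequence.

9, 12, 15, 16, 18, 27

Patience tails give the LIS length; then backtrack through the dp parents:
9 → extends → [9]
5 → replaces 9 → [5]
12 → extends → [5, 12]
7 → replaces 12 → [5, 7]
15 → extends → [5, 7, 15]
15 → already a tail → [5, 7, 15]
9 → replaces 15 → [5, 7, 9]
16 → extends → [5, 7, 9, 16]
11 → replaces 16 → [5, 7, 9, 11]
18 → extends → [5, 7, 9, 11, 18]
17 → replaces 18 → [5, 7, 9, 11, 17]
27 → extends → [5, 7, 9, 11, 17, 27]
Length 6; one witness is 9, 12, 15, 16, 18, 27.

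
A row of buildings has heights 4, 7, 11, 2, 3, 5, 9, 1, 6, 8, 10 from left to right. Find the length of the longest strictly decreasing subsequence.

Negate each value so 'decreasing' becomes 'increasing', then run patience tails on the negated sequence:
-4 → extends → [-4]
-7 → replaces -4 → [-7]
-11 → replaces -7 → [-11]
-2 → extends → [-11, -2]
-3 → replaces -2 → [-11, -3]
-5 → replaces -3 → [-11, -5]
-9 → replaces -5 → [-11, -9]
-1 → extends → [-11, -9, -1]
-6 → replaces -1 → [-11, -9, -6]
-8 → replaces -6 → [-11, -9, -8]
-10 → replaces -9 → [-11, -10, -8]
Three tails, so the longest strictly decreasing subsequence of the original has length 3.

3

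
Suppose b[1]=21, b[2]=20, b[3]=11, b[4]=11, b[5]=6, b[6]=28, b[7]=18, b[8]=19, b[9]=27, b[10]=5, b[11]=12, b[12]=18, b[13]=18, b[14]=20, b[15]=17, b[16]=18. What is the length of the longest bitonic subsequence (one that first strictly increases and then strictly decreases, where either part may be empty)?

inc[i] = longest strictly increasing subsequence ending at i; dec[i] = longest strictly decreasing subsequence starting at i:
i:      1  2  3  4  5  6  7  8  9 10 11 12 13 14 15 16
b[i]:  21 20 11 11  6 28 18 19 27  5 12 18 18 20 17 18
inc:    1  1  1  1  1  2  2  3  4  1  2  3  3  4  3  4
dec:    5  4  3  3  2  4  2  3  3  1  1  2  2  2  1  1
Best peak at i=9 (value 27): inc=4, dec=3, length 4+3−1 = 6.

6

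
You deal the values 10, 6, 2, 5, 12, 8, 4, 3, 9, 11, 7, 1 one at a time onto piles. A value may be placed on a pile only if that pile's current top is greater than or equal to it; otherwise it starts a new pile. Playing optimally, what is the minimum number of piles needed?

5

Place each on the leftmost legal pile:
10 → new pile 1 (tops now [10])
6 → pile 1 (tops now [6])
2 → pile 1 (tops now [2])
5 → new pile 2 (tops now [2, 5])
12 → new pile 3 (tops now [2, 5, 12])
8 → pile 3 (tops now [2, 5, 8])
4 → pile 2 (tops now [2, 4, 8])
3 → pile 2 (tops now [2, 3, 8])
9 → new pile 4 (tops now [2, 3, 8, 9])
11 → new pile 5 (tops now [2, 3, 8, 9, 11])
7 → pile 3 (tops now [2, 3, 7, 9, 11])
1 → pile 1 (tops now [1, 3, 7, 9, 11])
Five piles.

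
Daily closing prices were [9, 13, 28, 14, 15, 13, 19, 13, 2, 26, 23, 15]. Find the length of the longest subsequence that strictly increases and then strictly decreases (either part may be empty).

inc[i] = longest strictly increasing subsequence ending at i; dec[i] = longest strictly decreasing subsequence starting at i:
i:      1  2  3  4  5  6  7  8  9 10 11 12
a[i]:   9 13 28 14 15 13 19 13  2 26 23 15
inc:    1  2  3  3  4  2  5  2  1  6  6  4
dec:    2  2  4  3  3  2  3  2  1  3  2  1
Best peak at i=10 (value 26): inc=6, dec=3, length 6+3−1 = 8.

8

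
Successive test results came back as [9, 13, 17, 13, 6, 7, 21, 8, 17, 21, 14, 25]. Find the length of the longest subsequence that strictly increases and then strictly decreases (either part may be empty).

6

inc[i] = longest strictly increasing subsequence ending at i; dec[i] = longest strictly decreasing subsequence starting at i:
i:      1  2  3  4  5  6  7  8  9 10 11 12
a[i]:   9 13 17 13  6  7 21  8 17 21 14 25
inc:    1  2  3  2  1  2  4  3  4  5  4  6
dec:    2  2  3  2  1  1  3  1  2  2  1  1
Best peak at i=7 (value 21): inc=4, dec=3, length 4+3−1 = 6.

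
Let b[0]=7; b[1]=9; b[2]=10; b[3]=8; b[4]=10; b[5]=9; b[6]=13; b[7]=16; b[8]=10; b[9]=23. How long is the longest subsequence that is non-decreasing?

7

Let dp[i] be the length of the longest such subsequence ending at index i:
i:      0  1  2  3  4  5  6  7  8  9
b[i]:   7  9 10  8 10  9 13 16 10 23
dp:     1  2  3  2  4  3  5  6  5  7
Maximum dp value is 7.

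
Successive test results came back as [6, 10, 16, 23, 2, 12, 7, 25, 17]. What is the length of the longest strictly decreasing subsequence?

Negate each value so 'decreasing' becomes 'increasing', then run patience tails on the negated sequence:
-6 → extends → [-6]
-10 → replaces -6 → [-10]
-16 → replaces -10 → [-16]
-23 → replaces -16 → [-23]
-2 → extends → [-23, -2]
-12 → replaces -2 → [-23, -12]
-7 → extends → [-23, -12, -7]
-25 → replaces -23 → [-25, -12, -7]
-17 → replaces -12 → [-25, -17, -7]
Three tails, so the longest strictly decreasing subsequence of the original has length 3.

3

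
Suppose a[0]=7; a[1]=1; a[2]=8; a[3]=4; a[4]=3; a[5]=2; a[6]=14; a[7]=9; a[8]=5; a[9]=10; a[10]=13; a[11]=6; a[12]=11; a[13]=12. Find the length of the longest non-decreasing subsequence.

6

Let dp[i] be the length of the longest such subsequence ending at index i:
i:      0  1  2  3  4  5  6  7  8  9 10 11 12 13
a[i]:   7  1  8  4  3  2 14  9  5 10 13  6 11 12
dp:     1  1  2  2  2  2  3  3  3  4  5  4  5  6
Maximum dp value is 6.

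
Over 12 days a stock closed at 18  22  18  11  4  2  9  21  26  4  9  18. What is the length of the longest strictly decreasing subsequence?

Negate each value so 'decreasing' becomes 'increasing', then run patience tails on the negated sequence:
-18 → extends → [-18]
-22 → replaces -18 → [-22]
-18 → extends → [-22, -18]
-11 → extends → [-22, -18, -11]
-4 → extends → [-22, -18, -11, -4]
-2 → extends → [-22, -18, -11, -4, -2]
-9 → replaces -4 → [-22, -18, -11, -9, -2]
-21 → replaces -18 → [-22, -21, -11, -9, -2]
-26 → replaces -22 → [-26, -21, -11, -9, -2]
-4 → replaces -2 → [-26, -21, -11, -9, -4]
-9 → already a tail → [-26, -21, -11, -9, -4]
-18 → replaces -11 → [-26, -21, -18, -9, -4]
Five tails, so the longest strictly decreasing subsequence of the original has length 5.

5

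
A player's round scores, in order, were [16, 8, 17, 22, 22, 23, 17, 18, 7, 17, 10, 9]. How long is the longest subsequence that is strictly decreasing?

Negate each value so 'decreasing' becomes 'increasing', then run patience tails on the negated sequence:
-16 → extends → [-16]
-8 → extends → [-16, -8]
-17 → replaces -16 → [-17, -8]
-22 → replaces -17 → [-22, -8]
-22 → already a tail → [-22, -8]
-23 → replaces -22 → [-23, -8]
-17 → replaces -8 → [-23, -17]
-18 → replaces -17 → [-23, -18]
-7 → extends → [-23, -18, -7]
-17 → replaces -7 → [-23, -18, -17]
-10 → extends → [-23, -18, -17, -10]
-9 → extends → [-23, -18, -17, -10, -9]
Five tails, so the longest strictly decreasing subsequence of the original has length 5.

5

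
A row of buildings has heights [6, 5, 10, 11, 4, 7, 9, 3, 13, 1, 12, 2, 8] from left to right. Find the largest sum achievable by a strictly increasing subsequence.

40

Let S[i] be the best sum of a strictly increasing subsequence ending at i:
i:      1  2  3  4  5  6  7  8  9 10 11 12 13
a[i]:   6  5 10 11  4  7  9  3 13  1 12  2  8
S:      6  5 16 27  4 13 22  3 40  1 39  3 21
Maximum is 40 (e.g. 6 + 10 + 11 + 13).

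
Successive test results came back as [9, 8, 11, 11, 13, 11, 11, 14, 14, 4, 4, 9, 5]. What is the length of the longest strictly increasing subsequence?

4

Let dp[i] be the length of the longest such subsequence ending at index i:
i:      1  2  3  4  5  6  7  8  9 10 11 12 13
a[i]:   9  8 11 11 13 11 11 14 14  4  4  9  5
dp:     1  1  2  2  3  2  2  4  4  1  1  2  2
Maximum dp value is 4.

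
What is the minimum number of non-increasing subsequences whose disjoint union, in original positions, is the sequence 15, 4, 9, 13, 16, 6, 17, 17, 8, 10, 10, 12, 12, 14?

6

Place each on the leftmost legal pile:
15 → new pile 1 (tops now [15])
4 → pile 1 (tops now [4])
9 → new pile 2 (tops now [4, 9])
13 → new pile 3 (tops now [4, 9, 13])
16 → new pile 4 (tops now [4, 9, 13, 16])
6 → pile 2 (tops now [4, 6, 13, 16])
17 → new pile 5 (tops now [4, 6, 13, 16, 17])
17 → pile 5 (tops now [4, 6, 13, 16, 17])
8 → pile 3 (tops now [4, 6, 8, 16, 17])
10 → pile 4 (tops now [4, 6, 8, 10, 17])
10 → pile 4 (tops now [4, 6, 8, 10, 17])
12 → pile 5 (tops now [4, 6, 8, 10, 12])
12 → pile 5 (tops now [4, 6, 8, 10, 12])
14 → new pile 6 (tops now [4, 6, 8, 10, 12, 14])
Six piles.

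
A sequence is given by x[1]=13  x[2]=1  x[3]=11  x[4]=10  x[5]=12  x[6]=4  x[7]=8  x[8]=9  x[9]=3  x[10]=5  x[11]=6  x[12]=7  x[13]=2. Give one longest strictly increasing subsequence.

Patience tails give the LIS length; then backtrack through the dp parents:
13 → extends → [13]
1 → replaces 13 → [1]
11 → extends → [1, 11]
10 → replaces 11 → [1, 10]
12 → extends → [1, 10, 12]
4 → replaces 10 → [1, 4, 12]
8 → replaces 12 → [1, 4, 8]
9 → extends → [1, 4, 8, 9]
3 → replaces 4 → [1, 3, 8, 9]
5 → replaces 8 → [1, 3, 5, 9]
6 → replaces 9 → [1, 3, 5, 6]
7 → extends → [1, 3, 5, 6, 7]
2 → replaces 3 → [1, 2, 5, 6, 7]
Length 5; one witness is 1, 4, 5, 6, 7.

1, 4, 5, 6, 7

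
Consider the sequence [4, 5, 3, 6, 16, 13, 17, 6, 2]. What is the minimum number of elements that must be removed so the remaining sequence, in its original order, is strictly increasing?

4

Fewest deletions = n − (longest strictly increasing subsequence).
i:      1  2  3  4  5  6  7  8  9
a[i]:   4  5  3  6 16 13 17  6  2
dp:     1  2  1  3  4  4  5  3  1
max dp = 5, so deletions = 9 − 5 = 4.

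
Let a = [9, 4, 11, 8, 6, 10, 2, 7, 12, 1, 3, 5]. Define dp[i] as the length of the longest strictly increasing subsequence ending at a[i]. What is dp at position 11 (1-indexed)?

2

dp[i] = 1 + max{dp[j] : j<i, a[j]<a[i]} (or 1 if no such j):
i:      1  2  3  4  5  6  7  8  9 10 11 12
a[i]:   9  4 11  8  6 10  2  7 12  1  3  5
dp:     1  1  2  2  2  3  1  3  4  1  2  3
At index 11 the value is 2.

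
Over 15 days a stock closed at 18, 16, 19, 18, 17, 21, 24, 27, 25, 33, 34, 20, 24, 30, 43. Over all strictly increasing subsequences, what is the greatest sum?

219

Let S[i] be the best sum of a strictly increasing subsequence ending at i:
i:       1   2   3   4   5   6   7   8   9  10  11  12  13  14  15
a[i]:   18  16  19  18  17  21  24  27  25  33  34  20  24  30  43
S:      18  16  37  34  33  58  82 109 107 142 176  57  82 139 219
Maximum is 219 (e.g. 18 + 19 + 21 + 24 + 27 + 33 + 34 + 43).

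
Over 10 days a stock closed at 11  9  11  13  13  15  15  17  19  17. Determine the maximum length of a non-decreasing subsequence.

8

Track the smallest tail for each achievable length (allowing ties):
11 → extends → [11]
9 → replaces 11 → [9]
11 → extends → [9, 11]
13 → extends → [9, 11, 13]
13 → extends → [9, 11, 13, 13]
15 → extends → [9, 11, 13, 13, 15]
15 → extends → [9, 11, 13, 13, 15, 15]
17 → extends → [9, 11, 13, 13, 15, 15, 17]
19 → extends → [9, 11, 13, 13, 15, 15, 17, 19]
17 → replaces 19 → [9, 11, 13, 13, 15, 15, 17, 17]
Eight tails, so the longest non-decreasing subsequence has length 8 (e.g. 11, 11, 13, 13, 15, 15, 17, 19).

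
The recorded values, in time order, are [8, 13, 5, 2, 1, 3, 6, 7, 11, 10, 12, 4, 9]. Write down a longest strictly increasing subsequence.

2, 3, 6, 7, 11, 12

Patience tails give the LIS length; then backtrack through the dp parents:
8 → extends → [8]
13 → extends → [8, 13]
5 → replaces 8 → [5, 13]
2 → replaces 5 → [2, 13]
1 → replaces 2 → [1, 13]
3 → replaces 13 → [1, 3]
6 → extends → [1, 3, 6]
7 → extends → [1, 3, 6, 7]
11 → extends → [1, 3, 6, 7, 11]
10 → replaces 11 → [1, 3, 6, 7, 10]
12 → extends → [1, 3, 6, 7, 10, 12]
4 → replaces 6 → [1, 3, 4, 7, 10, 12]
9 → replaces 10 → [1, 3, 4, 7, 9, 12]
Length 6; one witness is 2, 3, 6, 7, 11, 12.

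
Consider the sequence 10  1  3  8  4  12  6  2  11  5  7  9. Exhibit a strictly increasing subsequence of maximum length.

1, 3, 4, 6, 7, 9

Patience tails give the LIS length; then backtrack through the dp parents:
10 → extends → [10]
1 → replaces 10 → [1]
3 → extends → [1, 3]
8 → extends → [1, 3, 8]
4 → replaces 8 → [1, 3, 4]
12 → extends → [1, 3, 4, 12]
6 → replaces 12 → [1, 3, 4, 6]
2 → replaces 3 → [1, 2, 4, 6]
11 → extends → [1, 2, 4, 6, 11]
5 → replaces 6 → [1, 2, 4, 5, 11]
7 → replaces 11 → [1, 2, 4, 5, 7]
9 → extends → [1, 2, 4, 5, 7, 9]
Length 6; one witness is 1, 3, 4, 6, 7, 9.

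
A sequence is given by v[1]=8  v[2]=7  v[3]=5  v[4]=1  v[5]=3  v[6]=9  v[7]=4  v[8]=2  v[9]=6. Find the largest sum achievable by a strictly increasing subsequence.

Let S[i] be the best sum of a strictly increasing subsequence ending at i:
i:      1  2  3  4  5  6  7  8  9
v[i]:   8  7  5  1  3  9  4  2  6
S:      8  7  5  1  4 17  8  3 14
Maximum is 17 (e.g. 8 + 9).

17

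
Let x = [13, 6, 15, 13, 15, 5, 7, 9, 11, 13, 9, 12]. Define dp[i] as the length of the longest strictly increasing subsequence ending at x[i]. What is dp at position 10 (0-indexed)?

3

dp[i] = 1 + max{dp[j] : j<i, x[j]<x[i]} (or 1 if no such j):
i:      0  1  2  3  4  5  6  7  8  9 10 11
x[i]:  13  6 15 13 15  5  7  9 11 13  9 12
dp:     1  1  2  2  3  1  2  3  4  5  3  5
At index 10 the value is 3.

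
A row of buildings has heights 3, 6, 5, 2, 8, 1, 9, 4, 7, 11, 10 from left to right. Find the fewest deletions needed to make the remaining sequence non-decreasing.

Fewest deletions = n − (longest non-decreasing subsequence).
Patience tails:
3 → extends → [3]
6 → extends → [3, 6]
5 → replaces 6 → [3, 5]
2 → replaces 3 → [2, 5]
8 → extends → [2, 5, 8]
1 → replaces 2 → [1, 5, 8]
9 → extends → [1, 5, 8, 9]
4 → replaces 5 → [1, 4, 8, 9]
7 → replaces 8 → [1, 4, 7, 9]
11 → extends → [1, 4, 7, 9, 11]
10 → replaces 11 → [1, 4, 7, 9, 10]
Longest non-decreasing subsequence has length 5, so deletions = 11 − 5 = 6.

6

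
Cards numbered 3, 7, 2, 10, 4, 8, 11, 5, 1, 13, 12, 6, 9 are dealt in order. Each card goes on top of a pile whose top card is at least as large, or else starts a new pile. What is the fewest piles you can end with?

The minimum number of non-increasing subsequences covering a sequence equals the length of its longest strictly increasing subsequence.
LIS length is 5 (e.g. 3, 7, 10, 11, 13), so 5 piles are needed.

5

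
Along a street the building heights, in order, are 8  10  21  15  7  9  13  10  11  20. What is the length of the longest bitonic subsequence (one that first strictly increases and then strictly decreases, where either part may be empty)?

inc[i] = longest strictly increasing subsequence ending at i; dec[i] = longest strictly decreasing subsequence starting at i:
i:      1  2  3  4  5  6  7  8  9 10
a[i]:   8 10 21 15  7  9 13 10 11 20
inc:    1  2  3  3  1  2  3  3  4  5
dec:    2  2  4  3  1  1  2  1  1  1
Best peak at i=3 (value 21): inc=3, dec=4, length 3+4−1 = 6.

6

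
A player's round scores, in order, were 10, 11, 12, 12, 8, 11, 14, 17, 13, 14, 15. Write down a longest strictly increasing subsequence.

Patience tails give the LIS length; then backtrack through the dp parents:
10 → extends → [10]
11 → extends → [10, 11]
12 → extends → [10, 11, 12]
12 → already a tail → [10, 11, 12]
8 → replaces 10 → [8, 11, 12]
11 → already a tail → [8, 11, 12]
14 → extends → [8, 11, 12, 14]
17 → extends → [8, 11, 12, 14, 17]
13 → replaces 14 → [8, 11, 12, 13, 17]
14 → replaces 17 → [8, 11, 12, 13, 14]
15 → extends → [8, 11, 12, 13, 14, 15]
Length 6; one witness is 10, 11, 12, 13, 14, 15.

10, 11, 12, 13, 14, 15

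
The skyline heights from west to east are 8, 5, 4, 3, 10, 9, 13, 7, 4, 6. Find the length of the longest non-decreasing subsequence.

Track the smallest tail for each achievable length (allowing ties):
8 → extends → [8]
5 → replaces 8 → [5]
4 → replaces 5 → [4]
3 → replaces 4 → [3]
10 → extends → [3, 10]
9 → replaces 10 → [3, 9]
13 → extends → [3, 9, 13]
7 → replaces 9 → [3, 7, 13]
4 → replaces 7 → [3, 4, 13]
6 → replaces 13 → [3, 4, 6]
Three tails, so the longest non-decreasing subsequence has length 3 (e.g. 8, 10, 13).

3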